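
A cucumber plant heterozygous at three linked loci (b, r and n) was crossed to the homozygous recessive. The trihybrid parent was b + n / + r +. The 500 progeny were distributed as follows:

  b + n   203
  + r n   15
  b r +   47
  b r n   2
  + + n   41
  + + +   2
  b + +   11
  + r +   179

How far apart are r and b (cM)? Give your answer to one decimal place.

18.4 cM

The two rarest classes, b r n and + + +, are the double crossovers. Comparing them with the parentals, only the r allele has switched, so r is the middle locus and the order is n – r – b.
Crossovers in the r–b interval produce the single-crossover classes + + n and b r + (41 + 47 = 88) plus the double crossovers (4).
RF(r–b) = (88 + 4) / 500 = 92/500 = 0.1840 → 18.4 cM.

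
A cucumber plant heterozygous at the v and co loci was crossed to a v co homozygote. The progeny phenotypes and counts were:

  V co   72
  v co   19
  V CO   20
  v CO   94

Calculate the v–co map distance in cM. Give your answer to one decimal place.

The two most frequent classes, V co (72) and v CO (94), are the parental types, so the F1 was V co / v CO.
The recombinant classes are V CO and v co: 20 + 19 = 39.
Recombination frequency = 39/205 = 0.1902 ≈ 19.0%, i.e. 19.0 cM.

19.0 cM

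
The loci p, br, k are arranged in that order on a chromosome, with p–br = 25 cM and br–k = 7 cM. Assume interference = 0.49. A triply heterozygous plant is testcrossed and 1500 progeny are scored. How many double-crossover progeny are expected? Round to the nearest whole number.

13

Map distances give recombination frequencies of 0.250 and 0.070 for the two intervals.
With interference 0.49 (so coincidence = 0.51), expected double-crossover frequency = 0.250 × 0.070 × 0.51 = 0.00893.
Expected number = 0.00893 × 1500 = 13.39 ≈ 13.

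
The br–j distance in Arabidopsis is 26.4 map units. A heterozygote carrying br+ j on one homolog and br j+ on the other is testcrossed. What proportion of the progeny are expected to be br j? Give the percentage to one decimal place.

13.2%

A map distance of 26.4 map units corresponds to a recombination frequency of 0.264.
The F1 is br+ j / br j+, so br j is a recombinant gamete class with expected frequency r/2 = 0.264/2 = 0.1320.
That is 0.1320 = 13.2% of the progeny.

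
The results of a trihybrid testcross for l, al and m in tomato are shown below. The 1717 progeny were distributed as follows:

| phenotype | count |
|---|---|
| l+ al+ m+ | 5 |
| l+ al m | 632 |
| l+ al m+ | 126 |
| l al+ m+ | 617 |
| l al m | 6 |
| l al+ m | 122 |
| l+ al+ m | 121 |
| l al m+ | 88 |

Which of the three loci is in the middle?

l

The two most frequent reciprocal classes, l al+ m+ and l+ al m, are the parental types, so the F1 was l al+ m+ / l+ al m.
The two rarest classes, l+ al+ m+ and l al m, are the double crossovers. Comparing them with the parentals, only the l allele has switched, so l is the middle locus and the order is al – l – m.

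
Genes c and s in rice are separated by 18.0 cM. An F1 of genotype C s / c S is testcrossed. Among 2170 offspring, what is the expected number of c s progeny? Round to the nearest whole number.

A map distance of 18.0 cM corresponds to a recombination frequency of 0.180.
The F1 is C s / c S, so c s is a recombinant gamete class with expected frequency r/2 = 0.180/2 = 0.0900.
Expected number = 0.0900 × 2170 = 195.30 ≈ 195.

195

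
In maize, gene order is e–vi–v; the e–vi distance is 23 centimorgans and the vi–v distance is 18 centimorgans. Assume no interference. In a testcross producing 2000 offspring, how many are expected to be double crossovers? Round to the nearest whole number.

83

Map distances give recombination frequencies of 0.230 and 0.180 for the two intervals.
With no interference, expected double-crossover frequency = 0.230 × 0.180 = 0.04140.
Expected number = 0.04140 × 2000 = 82.80 ≈ 83.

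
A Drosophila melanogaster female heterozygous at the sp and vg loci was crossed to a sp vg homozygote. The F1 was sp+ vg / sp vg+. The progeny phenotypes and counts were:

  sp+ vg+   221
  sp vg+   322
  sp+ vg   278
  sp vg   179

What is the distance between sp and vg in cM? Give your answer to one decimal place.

The recombinant classes are sp+ vg+ and sp vg: 221 + 179 = 400.
Recombination frequency = 400/1000 = 0.4000 ≈ 40.0%, i.e. 40.0 cM.

40.0 cM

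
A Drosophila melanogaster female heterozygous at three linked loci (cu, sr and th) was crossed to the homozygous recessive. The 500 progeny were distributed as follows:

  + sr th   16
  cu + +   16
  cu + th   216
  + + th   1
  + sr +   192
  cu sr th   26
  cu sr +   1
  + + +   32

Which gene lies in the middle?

cu

The two most frequent reciprocal classes, + sr + and cu + th, are the parental types, so the F1 was + sr + / cu + th.
The two rarest classes, cu sr + and + + th, are the double crossovers. Comparing them with the parentals, only the cu allele has switched, so cu is the middle locus and the order is th – cu – sr.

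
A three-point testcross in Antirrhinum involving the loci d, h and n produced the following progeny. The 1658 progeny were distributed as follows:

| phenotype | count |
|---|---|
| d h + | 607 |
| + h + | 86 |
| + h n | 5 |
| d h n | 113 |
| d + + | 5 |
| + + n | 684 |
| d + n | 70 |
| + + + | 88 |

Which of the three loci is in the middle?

h

The two most frequent reciprocal classes, d h + and + + n, are the parental types, so the F1 was d h + / + + n.
The two rarest classes, d + + and + h n, are the double crossovers. Comparing them with the parentals, only the h allele has switched, so h is the middle locus and the order is n – h – d.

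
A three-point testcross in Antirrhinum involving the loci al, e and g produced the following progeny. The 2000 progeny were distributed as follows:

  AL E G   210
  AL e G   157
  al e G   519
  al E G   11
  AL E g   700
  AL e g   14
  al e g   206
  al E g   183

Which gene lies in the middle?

e

The two most frequent reciprocal classes, al e G and AL E g, are the parental types, so the F1 was al e G / AL E g.
The two rarest classes, al E G and AL e g, are the double crossovers. Comparing them with the parentals, only the e allele has switched, so e is the middle locus and the order is al – e – g.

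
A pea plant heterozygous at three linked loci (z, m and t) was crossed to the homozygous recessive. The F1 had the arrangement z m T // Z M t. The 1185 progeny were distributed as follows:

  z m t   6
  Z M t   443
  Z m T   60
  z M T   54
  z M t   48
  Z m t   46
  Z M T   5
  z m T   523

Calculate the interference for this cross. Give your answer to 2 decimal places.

The two rarest classes, z m t and Z M T, are the double crossovers. Comparing them with the parentals, only the t allele has switched, so t is the middle locus and the order is z – t – m.
z–t: (108 + 11)/1185 = 0.1004; t–m: (100 + 11)/1185 = 0.0937.
Expected DCO frequency = 0.1004 × 0.0937 ≈ 0.00941; observed = 11/1185 ≈ 0.00928.
Coefficient of coincidence = 0.00928/0.00941 ≈ 0.99; interference = 1 − 0.99 = 0.01.

0.01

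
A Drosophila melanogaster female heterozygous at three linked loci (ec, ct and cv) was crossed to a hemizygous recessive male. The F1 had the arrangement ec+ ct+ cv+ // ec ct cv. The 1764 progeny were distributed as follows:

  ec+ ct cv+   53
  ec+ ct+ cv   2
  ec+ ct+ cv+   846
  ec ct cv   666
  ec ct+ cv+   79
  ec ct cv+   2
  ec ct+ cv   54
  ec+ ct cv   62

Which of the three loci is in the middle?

The two rarest classes, ec+ ct+ cv and ec ct cv+, are the double crossovers. Comparing them with the parentals, only the cv allele has switched, so cv is the middle locus and the order is ec – cv – ct.

cv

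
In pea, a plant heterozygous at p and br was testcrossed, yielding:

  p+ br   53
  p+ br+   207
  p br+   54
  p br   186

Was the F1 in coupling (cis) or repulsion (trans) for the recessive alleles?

The two most frequent classes are p+ br+ (207) and p br (186); these are the parental (non-recombinant) types.
So the F1 carried p+ br+ on one chromosome and p br on the other — the recessive alleles are on the same chromosome (cis / coupling).

cis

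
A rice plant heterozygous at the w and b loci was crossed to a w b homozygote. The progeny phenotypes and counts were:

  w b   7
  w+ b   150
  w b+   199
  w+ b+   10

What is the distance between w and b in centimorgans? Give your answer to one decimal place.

4.6 centimorgans

The two most frequent classes, w+ b (150) and w b+ (199), are the parental types, so the F1 was w+ b / w b+.
The recombinant classes are w+ b+ and w b: 10 + 7 = 17.
Recombination frequency = 17/366 = 0.0464 ≈ 4.6%, i.e. 4.6 centimorgans.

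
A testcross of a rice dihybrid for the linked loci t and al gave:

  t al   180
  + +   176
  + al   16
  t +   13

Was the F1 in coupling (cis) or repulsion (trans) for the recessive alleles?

cis

The two most frequent classes are + + (176) and t al (180); these are the parental (non-recombinant) types.
So the F1 carried + + on one chromosome and t al on the other — the recessive alleles are on the same chromosome (cis / coupling).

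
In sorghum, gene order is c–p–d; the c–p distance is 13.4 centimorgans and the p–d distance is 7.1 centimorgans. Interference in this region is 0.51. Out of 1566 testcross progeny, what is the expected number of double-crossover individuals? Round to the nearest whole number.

Map distances give recombination frequencies of 0.134 and 0.071 for the two intervals.
With interference 0.51 (so coincidence = 0.49), expected double-crossover frequency = 0.134 × 0.071 × 0.49 = 0.00466.
Expected number = 0.00466 × 1566 = 7.30 ≈ 7.

7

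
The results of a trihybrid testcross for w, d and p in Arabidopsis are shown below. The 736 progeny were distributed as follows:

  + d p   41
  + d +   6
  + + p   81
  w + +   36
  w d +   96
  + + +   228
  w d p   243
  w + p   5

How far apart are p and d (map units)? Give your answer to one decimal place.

25.5 map units

The two most frequent reciprocal classes, w d p and + + +, are the parental types, so the F1 was w d p / + + +.
The two rarest classes, w + p and + d +, are the double crossovers. Comparing them with the parentals, only the d allele has switched, so d is the middle locus and the order is w – d – p.
Crossovers in the d–p interval produce the single-crossover classes w d + and + + p (96 + 81 = 177) plus the double crossovers (11).
RF(d–p) = (177 + 11) / 736 = 188/736 = 0.2554 → 25.5 map units.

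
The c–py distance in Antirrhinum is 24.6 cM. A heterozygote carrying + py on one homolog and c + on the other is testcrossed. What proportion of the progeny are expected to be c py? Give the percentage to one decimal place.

12.3%

A map distance of 24.6 cM corresponds to a recombination frequency of 0.246.
The F1 is + py / c +, so c py is a recombinant gamete class with expected frequency r/2 = 0.246/2 = 0.1230.
That is 0.1230 = 12.3% of the progeny.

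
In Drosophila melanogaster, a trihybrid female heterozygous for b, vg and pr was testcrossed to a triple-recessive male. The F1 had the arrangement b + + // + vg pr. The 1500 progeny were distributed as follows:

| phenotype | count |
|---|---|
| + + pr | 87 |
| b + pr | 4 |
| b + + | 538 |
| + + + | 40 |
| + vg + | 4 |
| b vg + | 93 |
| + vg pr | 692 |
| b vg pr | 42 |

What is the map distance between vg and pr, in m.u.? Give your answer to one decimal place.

12.5 m.u.

The two rarest classes, b + pr and + vg +, are the double crossovers. Comparing them with the parentals, only the pr allele has switched, so pr is the middle locus and the order is vg – pr – b.
Crossovers in the vg–pr interval produce the single-crossover classes b vg + and + + pr (93 + 87 = 180) plus the double crossovers (8).
RF(vg–pr) = (180 + 8) / 1500 = 188/1500 = 0.1253 → 12.5 m.u.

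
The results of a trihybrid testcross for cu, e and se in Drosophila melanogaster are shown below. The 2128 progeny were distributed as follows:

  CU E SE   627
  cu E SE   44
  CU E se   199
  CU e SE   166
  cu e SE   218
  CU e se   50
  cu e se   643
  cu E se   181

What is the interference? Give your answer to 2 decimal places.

0.11

The two most frequent reciprocal classes, CU E SE and cu e se, are the parental types, so the F1 was CU E SE / cu e se.
The two rarest classes, cu E SE and CU e se, are the double crossovers. Comparing them with the parentals, only the cu allele has switched, so cu is the middle locus and the order is se – cu – e.
se–cu: (417 + 94)/2128 = 0.2401; cu–e: (347 + 94)/2128 = 0.2072.
Expected DCO frequency = 0.2401 × 0.2072 ≈ 0.04975; observed = 94/2128 ≈ 0.04417.
Coefficient of coincidence = 0.04417/0.04975 ≈ 0.89; interference = 1 − 0.89 = 0.11.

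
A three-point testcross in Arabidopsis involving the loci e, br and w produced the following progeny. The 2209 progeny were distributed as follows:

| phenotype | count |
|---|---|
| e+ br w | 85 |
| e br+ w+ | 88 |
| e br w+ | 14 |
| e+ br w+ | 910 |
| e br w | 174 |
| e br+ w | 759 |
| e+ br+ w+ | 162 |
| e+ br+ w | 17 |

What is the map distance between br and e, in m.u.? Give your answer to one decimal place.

The two most frequent reciprocal classes, e+ br w+ and e br+ w, are the parental types, so the F1 was e+ br w+ / e br+ w.
The two rarest classes, e br w+ and e+ br+ w, are the double crossovers. Comparing them with the parentals, only the e allele has switched, so e is the middle locus and the order is br – e – w.
Crossovers in the br–e interval produce the single-crossover classes e+ br+ w+ and e br w (162 + 174 = 336) plus the double crossovers (31).
RF(br–e) = (336 + 31) / 2209 = 367/2209 = 0.1661 → 16.6 m.u.

16.6 m.u.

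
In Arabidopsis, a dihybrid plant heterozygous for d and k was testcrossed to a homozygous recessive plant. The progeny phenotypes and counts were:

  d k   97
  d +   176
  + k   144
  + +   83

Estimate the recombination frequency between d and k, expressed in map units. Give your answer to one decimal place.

The two most frequent classes, + k (144) and d + (176), are the parental types, so the F1 was + k / d +.
The recombinant classes are + + and d k: 83 + 97 = 180.
Recombination frequency = 180/500 = 0.3600 ≈ 36.0%, i.e. 36.0 map units.

36.0 map units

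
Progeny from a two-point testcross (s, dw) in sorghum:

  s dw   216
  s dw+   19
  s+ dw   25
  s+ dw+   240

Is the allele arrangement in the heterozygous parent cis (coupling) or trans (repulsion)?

cis

The two most frequent classes are s+ dw+ (240) and s dw (216); these are the parental (non-recombinant) types.
So the F1 carried s+ dw+ on one chromosome and s dw on the other — the recessive alleles are on the same chromosome (cis / coupling).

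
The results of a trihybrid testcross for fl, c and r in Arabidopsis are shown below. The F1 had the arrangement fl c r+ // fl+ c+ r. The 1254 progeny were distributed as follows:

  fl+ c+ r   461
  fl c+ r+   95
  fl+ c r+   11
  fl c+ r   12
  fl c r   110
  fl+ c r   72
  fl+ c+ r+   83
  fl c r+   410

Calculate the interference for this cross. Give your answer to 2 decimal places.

The two rarest classes, fl+ c r+ and fl c+ r, are the double crossovers. Comparing them with the parentals, only the fl allele has switched, so fl is the middle locus and the order is c – fl – r.
c–fl: (167 + 23)/1254 = 0.1515; fl–r: (193 + 23)/1254 = 0.1722.
Expected DCO frequency = 0.1515 × 0.1722 ≈ 0.02609; observed = 23/1254 ≈ 0.01834.
Coefficient of coincidence = 0.01834/0.02609 ≈ 0.70; interference = 1 − 0.70 = 0.30.

0.30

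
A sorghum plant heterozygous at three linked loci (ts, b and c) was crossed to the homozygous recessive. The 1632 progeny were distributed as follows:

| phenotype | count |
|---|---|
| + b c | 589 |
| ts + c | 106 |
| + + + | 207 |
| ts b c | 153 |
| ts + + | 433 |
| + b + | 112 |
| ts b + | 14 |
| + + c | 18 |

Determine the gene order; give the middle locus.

b

The two most frequent reciprocal classes, + b c and ts + +, are the parental types, so the F1 was + b c / ts + +.
The two rarest classes, + + c and ts b +, are the double crossovers. Comparing them with the parentals, only the b allele has switched, so b is the middle locus and the order is ts – b – c.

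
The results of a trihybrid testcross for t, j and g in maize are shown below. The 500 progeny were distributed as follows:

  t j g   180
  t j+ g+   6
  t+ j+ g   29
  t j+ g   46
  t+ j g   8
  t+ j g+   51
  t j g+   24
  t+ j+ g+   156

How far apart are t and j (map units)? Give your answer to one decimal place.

22.2 map units

The two most frequent reciprocal classes, t j g and t+ j+ g+, are the parental types, so the F1 was t j g / t+ j+ g+.
The two rarest classes, t+ j g and t j+ g+, are the double crossovers. Comparing them with the parentals, only the t allele has switched, so t is the middle locus and the order is g – t – j.
Crossovers in the t–j interval produce the single-crossover classes t j+ g and t+ j g+ (46 + 51 = 97) plus the double crossovers (14).
RF(t–j) = (97 + 14) / 500 = 111/500 = 0.2220 → 22.2 map units.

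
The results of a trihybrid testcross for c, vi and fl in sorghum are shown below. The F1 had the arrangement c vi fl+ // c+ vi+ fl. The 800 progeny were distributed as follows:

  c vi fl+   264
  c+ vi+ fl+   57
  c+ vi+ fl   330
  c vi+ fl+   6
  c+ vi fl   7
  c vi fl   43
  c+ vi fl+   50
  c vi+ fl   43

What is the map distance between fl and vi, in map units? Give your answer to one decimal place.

The two rarest classes, c vi+ fl+ and c+ vi fl, are the double crossovers. Comparing them with the parentals, only the vi allele has switched, so vi is the middle locus and the order is fl – vi – c.
Crossovers in the fl–vi interval produce the single-crossover classes c vi fl and c+ vi+ fl+ (43 + 57 = 100) plus the double crossovers (13).
RF(fl–vi) = (100 + 13) / 800 = 113/800 = 0.1412 → 14.1 map units.

14.1 map units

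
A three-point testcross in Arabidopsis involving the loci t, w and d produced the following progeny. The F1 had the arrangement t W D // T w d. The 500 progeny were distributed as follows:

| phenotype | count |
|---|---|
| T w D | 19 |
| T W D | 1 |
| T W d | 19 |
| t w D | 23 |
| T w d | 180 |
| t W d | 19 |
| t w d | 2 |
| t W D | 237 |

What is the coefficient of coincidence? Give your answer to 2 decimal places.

0.81

The two rarest classes, T W D and t w d, are the double crossovers. Comparing them with the parentals, only the t allele has switched, so t is the middle locus and the order is w – t – d.
w–t: (42 + 3)/500 = 0.0900; t–d: (38 + 3)/500 = 0.0820.
Expected DCO frequency = 0.0900 × 0.0820 ≈ 0.00738; observed = 3/500 ≈ 0.00600.
Coefficient of coincidence = 0.00600/0.00738 ≈ 0.81.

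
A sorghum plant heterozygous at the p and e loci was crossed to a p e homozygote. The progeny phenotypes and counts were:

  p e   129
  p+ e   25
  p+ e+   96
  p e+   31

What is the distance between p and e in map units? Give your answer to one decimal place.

19.9 map units

The two most frequent classes, p+ e+ (96) and p e (129), are the parental types, so the F1 was p+ e+ / p e.
The recombinant classes are p+ e and p e+: 25 + 31 = 56.
Recombination frequency = 56/281 = 0.1993 ≈ 19.9%, i.e. 19.9 map units.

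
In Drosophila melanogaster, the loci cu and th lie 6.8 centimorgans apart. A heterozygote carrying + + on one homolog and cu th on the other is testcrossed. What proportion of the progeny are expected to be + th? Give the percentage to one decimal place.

3.4%

A map distance of 6.8 centimorgans corresponds to a recombination frequency of 0.068.
The F1 is + + / cu th, so + th is a recombinant gamete class with expected frequency r/2 = 0.068/2 = 0.0340.
That is 0.0340 = 3.4% of the progeny.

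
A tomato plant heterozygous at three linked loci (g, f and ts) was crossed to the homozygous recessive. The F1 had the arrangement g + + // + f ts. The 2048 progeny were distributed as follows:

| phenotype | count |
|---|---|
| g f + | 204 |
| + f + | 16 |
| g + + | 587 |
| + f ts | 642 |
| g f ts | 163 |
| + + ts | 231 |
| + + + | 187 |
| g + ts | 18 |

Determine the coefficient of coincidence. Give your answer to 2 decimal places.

The two rarest classes, g + ts and + f +, are the double crossovers. Comparing them with the parentals, only the ts allele has switched, so ts is the middle locus and the order is g – ts – f.
g–ts: (350 + 34)/2048 = 0.1875; ts–f: (435 + 34)/2048 = 0.2290.
Expected DCO frequency = 0.1875 × 0.2290 ≈ 0.04294; observed = 34/2048 ≈ 0.01660.
Coefficient of coincidence = 0.01660/0.04294 ≈ 0.39.

0.39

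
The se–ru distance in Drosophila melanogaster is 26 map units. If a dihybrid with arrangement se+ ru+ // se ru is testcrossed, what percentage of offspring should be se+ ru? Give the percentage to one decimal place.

A map distance of 26 map units corresponds to a recombination frequency of 0.260.
The F1 is se+ ru+ / se ru, so se+ ru is a recombinant gamete class with expected frequency r/2 = 0.260/2 = 0.1300.
That is 0.1300 = 13.0% of the progeny.

13.0%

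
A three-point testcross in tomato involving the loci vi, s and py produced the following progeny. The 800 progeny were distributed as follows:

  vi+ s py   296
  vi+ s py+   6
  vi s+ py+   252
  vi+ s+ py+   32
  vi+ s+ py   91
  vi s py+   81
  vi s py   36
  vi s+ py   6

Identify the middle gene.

py

The two most frequent reciprocal classes, vi s+ py+ and vi+ s py, are the parental types, so the F1 was vi s+ py+ / vi+ s py.
The two rarest classes, vi s+ py and vi+ s py+, are the double crossovers. Comparing them with the parentals, only the py allele has switched, so py is the middle locus and the order is vi – py – s.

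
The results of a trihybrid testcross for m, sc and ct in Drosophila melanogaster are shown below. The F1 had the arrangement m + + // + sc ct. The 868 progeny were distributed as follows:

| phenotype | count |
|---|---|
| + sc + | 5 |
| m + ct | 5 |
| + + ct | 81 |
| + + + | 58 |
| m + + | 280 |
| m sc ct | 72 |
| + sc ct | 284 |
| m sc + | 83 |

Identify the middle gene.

ct

The two rarest classes, m + ct and + sc +, are the double crossovers. Comparing them with the parentals, only the ct allele has switched, so ct is the middle locus and the order is sc – ct – m.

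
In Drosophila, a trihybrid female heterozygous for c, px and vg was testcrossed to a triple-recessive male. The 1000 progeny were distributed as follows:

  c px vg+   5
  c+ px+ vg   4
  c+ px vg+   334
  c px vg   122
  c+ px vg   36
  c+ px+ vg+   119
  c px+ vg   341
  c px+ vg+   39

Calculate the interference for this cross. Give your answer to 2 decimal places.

The two most frequent reciprocal classes, c+ px vg+ and c px+ vg, are the parental types, so the F1 was c+ px vg+ / c px+ vg.
The two rarest classes, c px vg+ and c+ px+ vg, are the double crossovers. Comparing them with the parentals, only the c allele has switched, so c is the middle locus and the order is px – c – vg.
px–c: (241 + 9)/1000 = 0.2500; c–vg: (75 + 9)/1000 = 0.0840.
Expected DCO frequency = 0.2500 × 0.0840 ≈ 0.02100; observed = 9/1000 ≈ 0.00900.
Coefficient of coincidence = 0.00900/0.02100 ≈ 0.43; interference = 1 − 0.43 = 0.57.

0.57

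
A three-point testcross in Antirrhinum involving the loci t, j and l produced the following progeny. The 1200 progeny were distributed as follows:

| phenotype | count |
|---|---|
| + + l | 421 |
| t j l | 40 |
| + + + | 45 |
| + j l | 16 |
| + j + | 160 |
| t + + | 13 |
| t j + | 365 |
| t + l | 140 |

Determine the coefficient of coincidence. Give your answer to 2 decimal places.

The two most frequent reciprocal classes, t j + and + + l, are the parental types, so the F1 was t j + / + + l.
The two rarest classes, t + + and + j l, are the double crossovers. Comparing them with the parentals, only the j allele has switched, so j is the middle locus and the order is l – j – t.
l–j: (85 + 29)/1200 = 0.0950; j–t: (300 + 29)/1200 = 0.2742.
Expected DCO frequency = 0.0950 × 0.2742 ≈ 0.02605; observed = 29/1200 ≈ 0.02417.
Coefficient of coincidence = 0.02417/0.02605 ≈ 0.93.

0.93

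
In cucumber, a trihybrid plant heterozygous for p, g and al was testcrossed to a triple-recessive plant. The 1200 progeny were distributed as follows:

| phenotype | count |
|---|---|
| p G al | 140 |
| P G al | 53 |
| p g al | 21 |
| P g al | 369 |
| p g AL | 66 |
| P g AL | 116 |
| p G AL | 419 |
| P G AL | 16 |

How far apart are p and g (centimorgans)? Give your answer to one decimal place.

13.0 centimorgans

The two most frequent reciprocal classes, P g al and p G AL, are the parental types, so the F1 was P g al / p G AL.
The two rarest classes, p g al and P G AL, are the double crossovers. Comparing them with the parentals, only the p allele has switched, so p is the middle locus and the order is g – p – al.
Crossovers in the g–p interval produce the single-crossover classes P G al and p g AL (53 + 66 = 119) plus the double crossovers (37).
RF(g–p) = (119 + 37) / 1200 = 156/1200 = 0.1300 → 13.0 centimorgans.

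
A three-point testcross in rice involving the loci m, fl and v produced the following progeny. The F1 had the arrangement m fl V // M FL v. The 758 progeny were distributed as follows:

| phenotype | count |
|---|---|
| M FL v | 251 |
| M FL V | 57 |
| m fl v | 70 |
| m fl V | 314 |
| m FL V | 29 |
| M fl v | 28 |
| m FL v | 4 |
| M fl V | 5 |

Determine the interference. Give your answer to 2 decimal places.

The two rarest classes, M fl V and m FL v, are the double crossovers. Comparing them with the parentals, only the m allele has switched, so m is the middle locus and the order is fl – m – v.
fl–m: (57 + 9)/758 = 0.0871; m–v: (127 + 9)/758 = 0.1794.
Expected DCO frequency = 0.0871 × 0.1794 ≈ 0.01563; observed = 9/758 ≈ 0.01187.
Coefficient of coincidence = 0.01187/0.01563 ≈ 0.76; interference = 1 − 0.76 = 0.24.

0.24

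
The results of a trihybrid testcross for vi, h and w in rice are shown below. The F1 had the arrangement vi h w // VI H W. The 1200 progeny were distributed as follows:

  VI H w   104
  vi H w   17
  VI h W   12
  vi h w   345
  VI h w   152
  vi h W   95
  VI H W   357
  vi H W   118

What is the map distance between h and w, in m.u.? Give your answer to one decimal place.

The two rarest classes, vi H w and VI h W, are the double crossovers. Comparing them with the parentals, only the h allele has switched, so h is the middle locus and the order is vi – h – w.
Crossovers in the h–w interval produce the single-crossover classes vi h W and VI H w (95 + 104 = 199) plus the double crossovers (29).
RF(h–w) = (199 + 29) / 1200 = 228/1200 = 0.1900 → 19.0 m.u.

19.0 m.u.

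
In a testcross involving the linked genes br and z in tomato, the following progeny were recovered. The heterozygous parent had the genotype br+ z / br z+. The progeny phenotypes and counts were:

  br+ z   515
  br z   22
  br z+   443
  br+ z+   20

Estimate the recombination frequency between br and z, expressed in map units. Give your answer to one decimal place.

The recombinant classes are br+ z+ and br z: 20 + 22 = 42.
Recombination frequency = 42/1000 = 0.0420 ≈ 4.2%, i.e. 4.2 map units.

4.2 map units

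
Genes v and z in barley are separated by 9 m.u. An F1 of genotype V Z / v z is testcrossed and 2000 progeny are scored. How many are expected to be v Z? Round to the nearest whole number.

90

A map distance of 9 m.u. corresponds to a recombination frequency of 0.090.
The F1 is V Z / v z, so v Z is a recombinant gamete class with expected frequency r/2 = 0.090/2 = 0.0450.
Expected number = 0.0450 × 2000 = 90.00 ≈ 90.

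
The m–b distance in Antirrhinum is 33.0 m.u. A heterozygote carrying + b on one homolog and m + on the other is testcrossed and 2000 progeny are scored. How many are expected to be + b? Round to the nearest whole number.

A map distance of 33.0 m.u. corresponds to a recombination frequency of 0.330.
The F1 is + b / m +, so + b is a parental gamete class with expected frequency (1 − r)/2 = 0.670/2 = 0.3350.
Expected number = 0.3350 × 2000 = 670.00 ≈ 670.

670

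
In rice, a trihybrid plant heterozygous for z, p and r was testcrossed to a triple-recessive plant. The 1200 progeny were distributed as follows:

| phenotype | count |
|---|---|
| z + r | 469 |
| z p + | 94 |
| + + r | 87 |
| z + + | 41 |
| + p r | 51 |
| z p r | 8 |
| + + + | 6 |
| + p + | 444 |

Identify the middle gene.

p

The two most frequent reciprocal classes, z + r and + p +, are the parental types, so the F1 was z + r / + p +.
The two rarest classes, z p r and + + +, are the double crossovers. Comparing them with the parentals, only the p allele has switched, so p is the middle locus and the order is r – p – z.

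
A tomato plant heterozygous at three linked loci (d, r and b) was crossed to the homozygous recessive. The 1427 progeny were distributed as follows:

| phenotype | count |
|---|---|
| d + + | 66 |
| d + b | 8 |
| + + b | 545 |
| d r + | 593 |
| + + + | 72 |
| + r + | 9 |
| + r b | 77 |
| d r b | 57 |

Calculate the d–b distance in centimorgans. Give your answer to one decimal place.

10.2 centimorgans

The two most frequent reciprocal classes, + + b and d r +, are the parental types, so the F1 was + + b / d r +.
The two rarest classes, d + b and + r +, are the double crossovers. Comparing them with the parentals, only the d allele has switched, so d is the middle locus and the order is r – d – b.
Crossovers in the d–b interval produce the single-crossover classes + + + and d r b (72 + 57 = 129) plus the double crossovers (17).
RF(d–b) = (129 + 17) / 1427 = 146/1427 = 0.1023 → 10.2 centimorgans.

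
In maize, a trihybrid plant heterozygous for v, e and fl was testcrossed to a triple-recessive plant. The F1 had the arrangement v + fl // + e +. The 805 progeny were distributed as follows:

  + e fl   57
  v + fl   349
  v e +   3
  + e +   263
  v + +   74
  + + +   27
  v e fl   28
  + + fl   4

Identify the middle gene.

The two rarest classes, + + fl and v e +, are the double crossovers. Comparing them with the parentals, only the v allele has switched, so v is the middle locus and the order is fl – v – e.

v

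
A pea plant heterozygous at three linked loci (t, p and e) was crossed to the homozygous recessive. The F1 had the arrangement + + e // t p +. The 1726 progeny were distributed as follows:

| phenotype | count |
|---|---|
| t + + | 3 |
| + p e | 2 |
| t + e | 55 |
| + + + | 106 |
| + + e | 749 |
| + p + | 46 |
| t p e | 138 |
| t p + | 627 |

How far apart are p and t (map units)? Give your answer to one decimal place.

6.1 map units

The two rarest classes, + p e and t + +, are the double crossovers. Comparing them with the parentals, only the p allele has switched, so p is the middle locus and the order is e – p – t.
Crossovers in the p–t interval produce the single-crossover classes t + e and + p + (55 + 46 = 101) plus the double crossovers (5).
RF(p–t) = (101 + 5) / 1726 = 106/1726 = 0.0614 → 6.1 map units.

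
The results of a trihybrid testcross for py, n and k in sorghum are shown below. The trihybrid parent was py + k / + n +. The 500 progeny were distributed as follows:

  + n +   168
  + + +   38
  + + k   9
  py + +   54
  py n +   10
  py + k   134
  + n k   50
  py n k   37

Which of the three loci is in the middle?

py

The two rarest classes, + + k and py n +, are the double crossovers. Comparing them with the parentals, only the py allele has switched, so py is the middle locus and the order is n – py – k.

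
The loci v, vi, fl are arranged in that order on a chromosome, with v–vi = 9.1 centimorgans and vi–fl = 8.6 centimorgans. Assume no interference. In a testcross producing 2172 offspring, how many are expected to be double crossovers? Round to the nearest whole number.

Map distances give recombination frequencies of 0.091 and 0.086 for the two intervals.
With no interference, expected double-crossover frequency = 0.091 × 0.086 = 0.00783.
Expected number = 0.00783 × 2172 = 17.00 ≈ 17.

17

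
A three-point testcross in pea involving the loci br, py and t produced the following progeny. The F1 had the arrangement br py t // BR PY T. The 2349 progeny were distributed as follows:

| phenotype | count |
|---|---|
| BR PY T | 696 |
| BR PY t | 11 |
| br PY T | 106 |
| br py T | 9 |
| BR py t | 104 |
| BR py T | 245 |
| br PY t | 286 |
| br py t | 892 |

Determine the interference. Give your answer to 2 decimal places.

0.63

The two rarest classes, br py T and BR PY t, are the double crossovers. Comparing them with the parentals, only the t allele has switched, so t is the middle locus and the order is br – t – py.
br–t: (210 + 20)/2349 = 0.0979; t–py: (531 + 20)/2349 = 0.2346.
Expected DCO frequency = 0.0979 × 0.2346 ≈ 0.02297; observed = 20/2349 ≈ 0.00851.
Coefficient of coincidence = 0.00851/0.02297 ≈ 0.37; interference = 1 − 0.37 = 0.63.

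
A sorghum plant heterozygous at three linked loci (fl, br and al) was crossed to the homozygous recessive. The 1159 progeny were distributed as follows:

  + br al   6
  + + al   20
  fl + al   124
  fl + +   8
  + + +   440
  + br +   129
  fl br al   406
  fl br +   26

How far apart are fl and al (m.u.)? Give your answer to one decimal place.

The two most frequent reciprocal classes, + + + and fl br al, are the parental types, so the F1 was + + + / fl br al.
The two rarest classes, fl + + and + br al, are the double crossovers. Comparing them with the parentals, only the fl allele has switched, so fl is the middle locus and the order is al – fl – br.
Crossovers in the al–fl interval produce the single-crossover classes + + al and fl br + (20 + 26 = 46) plus the double crossovers (14).
RF(al–fl) = (46 + 14) / 1159 = 60/1159 = 0.0518 → 5.2 m.u.

5.2 m.u.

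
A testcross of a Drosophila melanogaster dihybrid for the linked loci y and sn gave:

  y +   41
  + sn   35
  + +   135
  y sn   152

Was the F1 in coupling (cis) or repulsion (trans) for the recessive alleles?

The two most frequent classes are + + (135) and y sn (152); these are the parental (non-recombinant) types.
So the F1 carried + + on one chromosome and y sn on the other — the recessive alleles are on the same chromosome (cis / coupling).

cis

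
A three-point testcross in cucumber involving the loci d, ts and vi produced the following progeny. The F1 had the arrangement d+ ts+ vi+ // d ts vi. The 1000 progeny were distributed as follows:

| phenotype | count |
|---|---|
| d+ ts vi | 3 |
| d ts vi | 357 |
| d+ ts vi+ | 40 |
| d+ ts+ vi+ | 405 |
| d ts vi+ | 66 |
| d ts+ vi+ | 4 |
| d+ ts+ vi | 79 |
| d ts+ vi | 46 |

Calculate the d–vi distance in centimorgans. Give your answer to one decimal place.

The two rarest classes, d ts+ vi+ and d+ ts vi, are the double crossovers. Comparing them with the parentals, only the d allele has switched, so d is the middle locus and the order is vi – d – ts.
Crossovers in the vi–d interval produce the single-crossover classes d+ ts+ vi and d ts vi+ (79 + 66 = 145) plus the double crossovers (7).
RF(vi–d) = (145 + 7) / 1000 = 152/1000 = 0.1520 → 15.2 centimorgans.

15.2 centimorgans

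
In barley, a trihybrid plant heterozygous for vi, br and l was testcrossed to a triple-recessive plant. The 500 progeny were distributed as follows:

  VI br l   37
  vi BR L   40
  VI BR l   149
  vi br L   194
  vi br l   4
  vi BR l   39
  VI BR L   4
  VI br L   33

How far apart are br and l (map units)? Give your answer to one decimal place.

The two most frequent reciprocal classes, vi br L and VI BR l, are the parental types, so the F1 was vi br L / VI BR l.
The two rarest classes, vi br l and VI BR L, are the double crossovers. Comparing them with the parentals, only the l allele has switched, so l is the middle locus and the order is br – l – vi.
Crossovers in the br–l interval produce the single-crossover classes vi BR L and VI br l (40 + 37 = 77) plus the double crossovers (8).
RF(br–l) = (77 + 8) / 500 = 85/500 = 0.1700 → 17.0 map units.

17.0 map units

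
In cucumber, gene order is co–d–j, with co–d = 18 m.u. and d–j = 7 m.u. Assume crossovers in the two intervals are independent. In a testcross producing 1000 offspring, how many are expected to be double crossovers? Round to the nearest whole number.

13

Map distances give recombination frequencies of 0.180 and 0.070 for the two intervals.
With no interference, expected double-crossover frequency = 0.180 × 0.070 = 0.01260.
Expected number = 0.01260 × 1000 = 12.60 ≈ 13.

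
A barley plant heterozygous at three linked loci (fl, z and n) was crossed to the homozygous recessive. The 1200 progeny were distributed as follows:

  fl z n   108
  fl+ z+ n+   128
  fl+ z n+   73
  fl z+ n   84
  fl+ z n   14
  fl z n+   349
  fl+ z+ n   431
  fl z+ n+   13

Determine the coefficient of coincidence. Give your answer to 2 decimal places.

0.67

The two most frequent reciprocal classes, fl z n+ and fl+ z+ n, are the parental types, so the F1 was fl z n+ / fl+ z+ n.
The two rarest classes, fl z+ n+ and fl+ z n, are the double crossovers. Comparing them with the parentals, only the z allele has switched, so z is the middle locus and the order is fl – z – n.
fl–z: (157 + 27)/1200 = 0.1533; z–n: (236 + 27)/1200 = 0.2192.
Expected DCO frequency = 0.1533 × 0.2192 ≈ 0.03360; observed = 27/1200 ≈ 0.02250.
Coefficient of coincidence = 0.02250/0.03360 ≈ 0.67.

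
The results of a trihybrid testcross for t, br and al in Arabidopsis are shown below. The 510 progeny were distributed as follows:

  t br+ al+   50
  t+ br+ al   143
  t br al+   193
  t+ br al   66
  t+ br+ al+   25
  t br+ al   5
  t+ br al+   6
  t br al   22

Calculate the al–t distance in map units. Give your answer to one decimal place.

The two most frequent reciprocal classes, t+ br+ al and t br al+, are the parental types, so the F1 was t+ br+ al / t br al+.
The two rarest classes, t br+ al and t+ br al+, are the double crossovers. Comparing them with the parentals, only the t allele has switched, so t is the middle locus and the order is al – t – br.
Crossovers in the al–t interval produce the single-crossover classes t+ br+ al+ and t br al (25 + 22 = 47) plus the double crossovers (11).
RF(al–t) = (47 + 11) / 510 = 58/510 = 0.1137 → 11.4 map units.

11.4 map units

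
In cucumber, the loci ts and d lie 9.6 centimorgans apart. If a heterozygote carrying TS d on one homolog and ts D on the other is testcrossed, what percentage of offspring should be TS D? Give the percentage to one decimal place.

4.8%

A map distance of 9.6 centimorgans corresponds to a recombination frequency of 0.096.
The F1 is TS d / ts D, so TS D is a recombinant gamete class with expected frequency r/2 = 0.096/2 = 0.0480.
That is 0.0480 = 4.8% of the progeny.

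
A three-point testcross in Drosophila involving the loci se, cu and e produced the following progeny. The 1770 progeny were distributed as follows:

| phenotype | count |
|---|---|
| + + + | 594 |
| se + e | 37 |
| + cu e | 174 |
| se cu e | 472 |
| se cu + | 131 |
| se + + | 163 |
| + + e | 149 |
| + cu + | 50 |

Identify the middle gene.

The two most frequent reciprocal classes, se cu e and + + +, are the parental types, so the F1 was se cu e / + + +.
The two rarest classes, se + e and + cu +, are the double crossovers. Comparing them with the parentals, only the cu allele has switched, so cu is the middle locus and the order is e – cu – se.

cu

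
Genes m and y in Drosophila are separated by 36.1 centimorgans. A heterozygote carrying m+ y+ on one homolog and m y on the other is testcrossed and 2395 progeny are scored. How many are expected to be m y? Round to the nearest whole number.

A map distance of 36.1 centimorgans corresponds to a recombination frequency of 0.361.
The F1 is m+ y+ / m y, so m y is a parental gamete class with expected frequency (1 − r)/2 = 0.639/2 = 0.3195.
Expected number = 0.3195 × 2395 = 765.20 ≈ 765.

765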